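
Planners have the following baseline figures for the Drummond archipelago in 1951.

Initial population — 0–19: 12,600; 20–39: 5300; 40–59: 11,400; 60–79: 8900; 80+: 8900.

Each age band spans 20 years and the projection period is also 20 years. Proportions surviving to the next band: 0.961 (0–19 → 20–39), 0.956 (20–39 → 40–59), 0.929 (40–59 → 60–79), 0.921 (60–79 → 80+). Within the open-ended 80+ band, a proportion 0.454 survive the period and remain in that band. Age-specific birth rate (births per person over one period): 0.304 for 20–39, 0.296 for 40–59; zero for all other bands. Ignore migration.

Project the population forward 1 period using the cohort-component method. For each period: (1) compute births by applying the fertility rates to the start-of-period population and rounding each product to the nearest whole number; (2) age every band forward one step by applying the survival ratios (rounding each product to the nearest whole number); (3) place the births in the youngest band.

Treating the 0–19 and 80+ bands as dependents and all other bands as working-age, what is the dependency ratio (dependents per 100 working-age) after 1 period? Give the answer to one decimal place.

62.0

Numbering the groups 1..5 from youngest to oldest:
After projecting period 1:
Births: 5300 * 0.304 = 1611, 11400 * 0.296 = 3374 → total 4985
Group 2: 12600 * 0.961 = 12109
Group 3: 5300 * 0.956 = 5067
Group 4: 11400 * 0.929 = 10591
Group 5: 8900 * 0.921 + 8900 * 0.454 = 8197 + 4041 = 12238
End of period: [4985, 12109, 5067, 10591, 12238]
Dependents (band 0–19 + band 80+) = 4985 + 12238 = 17223; working-age = 27767; ratio = 17223/27767 × 100 = 62.0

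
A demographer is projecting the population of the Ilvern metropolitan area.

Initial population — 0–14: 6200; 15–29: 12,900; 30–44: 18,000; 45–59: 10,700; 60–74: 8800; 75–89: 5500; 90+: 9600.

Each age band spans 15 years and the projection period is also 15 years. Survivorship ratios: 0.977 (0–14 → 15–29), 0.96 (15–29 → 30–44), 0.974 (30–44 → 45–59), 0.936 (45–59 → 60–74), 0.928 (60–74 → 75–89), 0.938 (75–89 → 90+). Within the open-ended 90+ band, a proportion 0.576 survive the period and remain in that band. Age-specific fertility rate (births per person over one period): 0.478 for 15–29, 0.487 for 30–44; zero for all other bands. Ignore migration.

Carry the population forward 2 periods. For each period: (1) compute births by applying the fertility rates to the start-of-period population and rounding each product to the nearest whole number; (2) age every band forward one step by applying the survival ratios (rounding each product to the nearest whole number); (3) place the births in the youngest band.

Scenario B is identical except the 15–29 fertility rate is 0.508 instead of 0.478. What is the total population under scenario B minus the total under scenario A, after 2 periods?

(Groups numbered youngest = 1 to oldest = 7.)
After projecting period 1:
Births: 12900 × 0.478 = 6166  |  18000 × 0.487 = 8766 ⇒ total 14932
Group 2: 6200 × 0.977 = 6057
Group 3: 12900 × 0.96 = 12384
Group 4: 18000 × 0.974 = 17532
Group 5: 10700 × 0.936 = 10015
Group 6: 8800 × 0.928 = 8166
Group 7: 5500 × 0.938 + 9600 × 0.576 = 5159 + 5530 = 10689
Giving 14932 / 6057 / 12384 / 17532 / 10015 / 8166 / 10689.
After projecting period 2:
Births: 6057 × 0.478 = 2895  |  12384 × 0.487 = 6031 ⇒ total 8926
Group 2: 14932 × 0.977 = 14589
Group 3: 6057 × 0.96 = 5815
Group 4: 12384 × 0.974 = 12062
Group 5: 17532 × 0.936 = 16410
Group 6: 10015 × 0.928 = 9294
Group 7: 8166 × 0.938 + 10689 × 0.576 = 7660 + 6157 = 13817
Giving 8926 / 14589 / 5815 / 12062 / 16410 / 9294 / 13817.
Scenario A total after 2 periods: 80913
Scenario B projection —
After projecting period 1:
Births: 12900 × 0.508 = 6553  |  18000 × 0.487 = 8766 ⇒ total 15319
Group 2: 6200 × 0.977 = 6057
Group 3: 12900 × 0.96 = 12384
Group 4: 18000 × 0.974 = 17532
Group 5: 10700 × 0.936 = 10015
Group 6: 8800 × 0.928 = 8166
Group 7: 5500 × 0.938 + 9600 × 0.576 = 5159 + 5530 = 10689
Giving 15319 / 6057 / 12384 / 17532 / 10015 / 8166 / 10689.
After projecting period 2:
Births: 6057 × 0.508 = 3077  |  12384 × 0.487 = 6031 ⇒ total 9108
Group 2: 15319 × 0.977 = 14967
Group 3: 6057 × 0.96 = 5815
Group 4: 12384 × 0.974 = 12062
Group 5: 17532 × 0.936 = 16410
Group 6: 10015 × 0.928 = 9294
Group 7: 8166 × 0.938 + 10689 × 0.576 = 7660 + 6157 = 13817
Giving 9108 / 14967 / 5815 / 12062 / 16410 / 9294 / 13817.
Scenario B total after 2 periods: 81473
Difference B − A = 81473 − 80913 = 560

560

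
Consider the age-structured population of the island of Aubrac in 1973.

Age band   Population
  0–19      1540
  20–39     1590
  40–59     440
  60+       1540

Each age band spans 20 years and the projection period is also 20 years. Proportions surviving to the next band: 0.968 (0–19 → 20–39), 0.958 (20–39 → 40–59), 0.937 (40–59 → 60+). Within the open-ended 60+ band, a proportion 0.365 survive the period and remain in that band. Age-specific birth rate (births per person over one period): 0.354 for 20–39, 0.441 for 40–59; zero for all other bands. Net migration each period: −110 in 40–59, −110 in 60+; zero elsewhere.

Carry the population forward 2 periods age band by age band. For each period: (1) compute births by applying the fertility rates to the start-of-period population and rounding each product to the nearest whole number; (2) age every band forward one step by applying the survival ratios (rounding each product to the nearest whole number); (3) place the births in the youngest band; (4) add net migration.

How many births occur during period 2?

Numbering the bands 1..4 from youngest to oldest:
— Period 1 —
Births: 1590 * 0.354 = 563 ; 440 * 0.441 = 194 — total 757
Band 2: 1540 * 0.968 = 1491
Band 3: 1590 * 0.958 = 1523
Band 4: 440 * 0.937 + 1540 * 0.365 = 412 + 562 = 974
Net migration: Band 3 − 110 → 1413; Band 4 − 110 → 864
→ [757, 1491, 1413, 864]
— Period 2 —
Births: 1491 * 0.354 = 528 ; 1413 * 0.441 = 623 — total 1151
Band 2: 757 * 0.968 = 733
Band 3: 1491 * 0.958 = 1428
Band 4: 1413 * 0.937 + 864 * 0.365 = 1324 + 315 = 1639
Net migration: Band 3 − 110 → 1318; Band 4 − 110 → 1529
→ [1151, 733, 1318, 1529]

1151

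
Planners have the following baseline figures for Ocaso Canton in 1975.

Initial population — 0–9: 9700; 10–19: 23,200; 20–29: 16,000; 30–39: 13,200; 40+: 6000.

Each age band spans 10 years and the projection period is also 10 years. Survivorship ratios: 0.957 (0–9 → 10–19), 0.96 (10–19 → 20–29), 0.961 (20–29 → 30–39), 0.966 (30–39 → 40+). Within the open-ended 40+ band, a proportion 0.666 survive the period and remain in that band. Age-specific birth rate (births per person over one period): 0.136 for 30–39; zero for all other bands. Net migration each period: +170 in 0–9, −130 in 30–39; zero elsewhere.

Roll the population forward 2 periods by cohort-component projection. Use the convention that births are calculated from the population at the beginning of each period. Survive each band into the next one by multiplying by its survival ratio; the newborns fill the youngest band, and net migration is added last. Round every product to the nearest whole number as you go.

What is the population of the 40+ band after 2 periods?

Call the bands 1 to 5, youngest first.
— Period 1 —
Births: 13200 × 0.136 = 1795
Band 2: 9700 × 0.957 = 9283
Band 3: 23200 × 0.96 = 22272
Band 4: 16000 × 0.961 = 15376
Band 5: 13200 × 0.966 + 6000 × 0.666 = 12751 + 3996 = 16747
Net migration: Band 1 + 170 → 1965; Band 4 − 130 → 15246
End of period: [1965, 9283, 22272, 15246, 16747]
— Period 2 —
Births: 15246 × 0.136 = 2073
Band 2: 1965 × 0.957 = 1881
Band 3: 9283 × 0.96 = 8912
Band 4: 22272 × 0.961 = 21403
Band 5: 15246 × 0.966 + 16747 × 0.666 = 14728 + 11154 = 25882
Net migration: Band 1 + 170 → 2243; Band 4 − 130 → 21273
End of period: [2243, 1881, 8912, 21273, 25882]

25882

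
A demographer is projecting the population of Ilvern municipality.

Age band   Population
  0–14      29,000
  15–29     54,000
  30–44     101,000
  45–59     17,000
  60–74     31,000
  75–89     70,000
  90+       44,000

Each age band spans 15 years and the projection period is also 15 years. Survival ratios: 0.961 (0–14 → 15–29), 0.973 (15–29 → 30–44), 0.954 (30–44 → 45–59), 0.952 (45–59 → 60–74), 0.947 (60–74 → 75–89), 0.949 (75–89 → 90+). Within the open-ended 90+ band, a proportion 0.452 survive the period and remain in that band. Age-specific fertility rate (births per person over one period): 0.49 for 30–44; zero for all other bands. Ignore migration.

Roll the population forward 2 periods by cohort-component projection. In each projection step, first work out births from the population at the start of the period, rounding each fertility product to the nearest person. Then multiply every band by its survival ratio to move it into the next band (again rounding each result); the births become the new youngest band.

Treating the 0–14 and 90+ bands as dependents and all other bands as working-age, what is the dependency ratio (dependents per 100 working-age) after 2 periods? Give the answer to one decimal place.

Call the bands 1 to 7, youngest first.
After projecting period 1:
Births: 101000 * 0.49 = 49490
Band 2: 29000 * 0.961 = 27869
Band 3: 54000 * 0.973 = 52542
Band 4: 101000 * 0.954 = 96354
Band 5: 17000 * 0.952 = 16184
Band 6: 31000 * 0.947 = 29357
Band 7: 70000 * 0.949 + 44000 * 0.452 = 66430 + 19888 = 86318
→ [49490, 27869, 52542, 96354, 16184, 29357, 86318]
After projecting period 2:
Births: 52542 * 0.49 = 25746
Band 2: 49490 * 0.961 = 47560
Band 3: 27869 * 0.973 = 27117
Band 4: 52542 * 0.954 = 50125
Band 5: 96354 * 0.952 = 91729
Band 6: 16184 * 0.947 = 15326
Band 7: 29357 * 0.949 + 86318 * 0.452 = 27860 + 39016 = 66876
→ [25746, 47560, 27117, 50125, 91729, 15326, 66876]
Dependents (band 0–14 + band 90+) = 25746 + 66876 = 92622; working-age = 231857; ratio = 92622/231857 × 100 = 39.9

39.9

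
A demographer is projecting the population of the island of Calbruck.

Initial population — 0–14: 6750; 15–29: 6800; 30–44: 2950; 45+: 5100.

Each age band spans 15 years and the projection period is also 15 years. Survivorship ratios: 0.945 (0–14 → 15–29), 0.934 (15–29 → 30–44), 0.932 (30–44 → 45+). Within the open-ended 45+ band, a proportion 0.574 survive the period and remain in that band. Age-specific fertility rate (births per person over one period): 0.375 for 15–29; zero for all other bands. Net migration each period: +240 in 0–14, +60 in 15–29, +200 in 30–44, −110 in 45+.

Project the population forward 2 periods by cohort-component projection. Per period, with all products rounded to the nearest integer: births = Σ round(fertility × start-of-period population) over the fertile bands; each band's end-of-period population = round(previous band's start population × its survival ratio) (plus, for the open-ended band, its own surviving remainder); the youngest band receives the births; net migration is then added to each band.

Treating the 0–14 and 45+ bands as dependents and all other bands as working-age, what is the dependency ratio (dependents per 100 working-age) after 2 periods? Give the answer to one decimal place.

Let band 1 be 0–14 through band 4 = 45+.
— Period 1 —
Births: 6800 × 0.375 = 2550
Band 2: 6750 × 0.945 = 6379
Band 3: 6800 × 0.934 = 6351
Band 4: 2950 × 0.932 + 5100 × 0.574 = 2749 + 2927 = 5676
Net migration: Band 1 + 240 → 2790; Band 2 + 60 → 6439; Band 3 + 200 → 6551; Band 4 − 110 → 5566
Giving 2790 / 6439 / 6551 / 5566.
— Period 2 —
Births: 6439 × 0.375 = 2415
Band 2: 2790 × 0.945 = 2637
Band 3: 6439 × 0.934 = 6014
Band 4: 6551 × 0.932 + 5566 × 0.574 = 6106 + 3195 = 9301
Net migration: Band 1 + 240 → 2655; Band 2 + 60 → 2697; Band 3 + 200 → 6214; Band 4 − 110 → 9191
Giving 2655 / 2697 / 6214 / 9191.
Dependents (band 0–14 + band 45+) = 2655 + 9191 = 11846; working-age = 8911; ratio = 11846/8911 × 100 = 132.9

132.9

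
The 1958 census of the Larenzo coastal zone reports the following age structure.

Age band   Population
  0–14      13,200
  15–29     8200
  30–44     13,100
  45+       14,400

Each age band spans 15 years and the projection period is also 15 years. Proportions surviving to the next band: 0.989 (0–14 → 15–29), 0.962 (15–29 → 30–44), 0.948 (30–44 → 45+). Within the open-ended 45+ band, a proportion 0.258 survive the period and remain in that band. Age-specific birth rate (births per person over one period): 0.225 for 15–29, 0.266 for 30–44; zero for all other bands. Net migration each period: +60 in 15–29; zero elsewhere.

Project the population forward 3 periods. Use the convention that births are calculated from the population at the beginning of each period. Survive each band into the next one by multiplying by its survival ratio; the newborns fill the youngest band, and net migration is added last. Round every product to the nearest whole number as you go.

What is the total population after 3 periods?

29700

Let band 1 be 0–14 through band 4 = 45+.
After projecting period 1:
Births: 8200 * 0.225 = 1845  |  13100 * 0.266 = 3485 → total 5330
Band 2: 13200 * 0.989 = 13055
Band 3: 8200 * 0.962 = 7888
Band 4: 13100 * 0.948 + 14400 * 0.258 = 12419 + 3715 = 16134
Net migration: Band 2 + 60 → 13115
End of period: [5330, 13115, 7888, 16134]
After projecting period 2:
Births: 13115 * 0.225 = 2951  |  7888 * 0.266 = 2098 → total 5049
Band 2: 5330 * 0.989 = 5271
Band 3: 13115 * 0.962 = 12617
Band 4: 7888 * 0.948 + 16134 * 0.258 = 7478 + 4163 = 11641
Net migration: Band 2 + 60 → 5331
End of period: [5049, 5331, 12617, 11641]
After projecting period 3:
Births: 5331 * 0.225 = 1199  |  12617 * 0.266 = 3356 → total 4555
Band 2: 5049 * 0.989 = 4993
Band 3: 5331 * 0.962 = 5128
Band 4: 12617 * 0.948 + 11641 * 0.258 = 11961 + 3003 = 14964
Net migration: Band 2 + 60 → 5053
End of period: [4555, 5053, 5128, 14964]
Total after period 3: 4555 + 5053 + 5128 + 14964 = 29700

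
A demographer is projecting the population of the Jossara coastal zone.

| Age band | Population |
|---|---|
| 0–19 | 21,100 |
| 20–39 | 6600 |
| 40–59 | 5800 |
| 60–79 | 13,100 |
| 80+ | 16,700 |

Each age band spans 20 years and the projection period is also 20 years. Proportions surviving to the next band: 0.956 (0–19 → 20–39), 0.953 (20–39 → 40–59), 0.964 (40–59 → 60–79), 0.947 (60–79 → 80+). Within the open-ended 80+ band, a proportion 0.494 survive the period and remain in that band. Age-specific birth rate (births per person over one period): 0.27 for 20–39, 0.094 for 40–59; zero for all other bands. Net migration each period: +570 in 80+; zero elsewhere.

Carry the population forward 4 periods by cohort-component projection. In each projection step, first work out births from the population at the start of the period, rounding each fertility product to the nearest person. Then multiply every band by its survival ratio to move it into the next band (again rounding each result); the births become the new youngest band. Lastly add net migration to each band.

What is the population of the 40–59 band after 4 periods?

Call the bands 1 to 5, youngest first.
[period 1]
Births: 6600 × 0.27 = 1782, 5800 × 0.094 = 545 — total 2327
Band 2: 21100 × 0.956 = 20172
Band 3: 6600 × 0.953 = 6290
Band 4: 5800 × 0.964 = 5591
Band 5: 13100 × 0.947 + 16700 × 0.494 = 12406 + 8250 = 20656
Net migration: Band 5 + 570 → 21226
Population now: 0–19=2327, 20–39=20172, 40–59=6290, 60–79=5591, 80+=21226
[period 2]
Births: 20172 × 0.27 = 5446, 6290 × 0.094 = 591 — total 6037
Band 2: 2327 × 0.956 = 2225
Band 3: 20172 × 0.953 = 19224
Band 4: 6290 × 0.964 = 6064
Band 5: 5591 × 0.947 + 21226 × 0.494 = 5295 + 10486 = 15781
Net migration: Band 5 + 570 → 16351
Population now: 0–19=6037, 20–39=2225, 40–59=19224, 60–79=6064, 80+=16351
[period 3]
Births: 2225 × 0.27 = 601, 19224 × 0.094 = 1807 — total 2408
Band 2: 6037 × 0.956 = 5771
Band 3: 2225 × 0.953 = 2120
Band 4: 19224 × 0.964 = 18532
Band 5: 6064 × 0.947 + 16351 × 0.494 = 5743 + 8077 = 13820
Net migration: Band 5 + 570 → 14390
Population now: 0–19=2408, 20–39=5771, 40–59=2120, 60–79=18532, 80+=14390
[period 4]
Births: 5771 × 0.27 = 1558, 2120 × 0.094 = 199 — total 1757
Band 2: 2408 × 0.956 = 2302
Band 3: 5771 × 0.953 = 5500
Band 4: 2120 × 0.964 = 2044
Band 5: 18532 × 0.947 + 14390 × 0.494 = 17550 + 7109 = 24659
Net migration: Band 5 + 570 → 25229
Population now: 0–19=1757, 20–39=2302, 40–59=5500, 60–79=2044, 80+=25229

5500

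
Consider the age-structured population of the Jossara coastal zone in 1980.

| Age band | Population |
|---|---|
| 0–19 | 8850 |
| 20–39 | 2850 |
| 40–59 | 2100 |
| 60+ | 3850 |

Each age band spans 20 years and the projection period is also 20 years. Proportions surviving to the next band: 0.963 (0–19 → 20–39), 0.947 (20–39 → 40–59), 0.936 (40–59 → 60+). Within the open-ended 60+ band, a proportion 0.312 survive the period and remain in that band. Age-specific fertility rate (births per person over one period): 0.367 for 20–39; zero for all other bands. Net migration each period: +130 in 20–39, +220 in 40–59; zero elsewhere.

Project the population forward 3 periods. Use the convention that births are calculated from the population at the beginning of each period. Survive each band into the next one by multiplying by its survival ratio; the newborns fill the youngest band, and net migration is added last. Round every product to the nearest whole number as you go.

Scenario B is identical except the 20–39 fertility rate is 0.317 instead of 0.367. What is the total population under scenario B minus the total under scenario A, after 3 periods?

-646

Call the bands 1 to 4, youngest first.
[period 1]
Births: 2850 × 0.367 = 1046
Band 2: 8850 × 0.963 = 8523
Band 3: 2850 × 0.947 = 2699
Band 4: 2100 × 0.936 + 3850 × 0.312 = 1966 + 1201 = 3167
Net migration: Band 2 + 130 → 8653; Band 3 + 220 → 2919
Giving 1046 / 8653 / 2919 / 3167.
[period 2]
Births: 8653 × 0.367 = 3176
Band 2: 1046 × 0.963 = 1007
Band 3: 8653 × 0.947 = 8194
Band 4: 2919 × 0.936 + 3167 × 0.312 = 2732 + 988 = 3720
Net migration: Band 2 + 130 → 1137; Band 3 + 220 → 8414
Giving 3176 / 1137 / 8414 / 3720.
[period 3]
Births: 1137 × 0.367 = 417
Band 2: 3176 × 0.963 = 3058
Band 3: 1137 × 0.947 = 1077
Band 4: 8414 × 0.936 + 3720 × 0.312 = 7876 + 1161 = 9037
Net migration: Band 2 + 130 → 3188; Band 3 + 220 → 1297
Giving 417 / 3188 / 1297 / 9037.
Scenario A total after 3 periods: 13939
Scenario B projection —
[period 1]
Births: 2850 × 0.317 = 903
Band 2: 8850 × 0.963 = 8523
Band 3: 2850 × 0.947 = 2699
Band 4: 2100 × 0.936 + 3850 × 0.312 = 1966 + 1201 = 3167
Net migration: Band 2 + 130 → 8653; Band 3 + 220 → 2919
Giving 903 / 8653 / 2919 / 3167.
[period 2]
Births: 8653 × 0.317 = 2743
Band 2: 903 × 0.963 = 870
Band 3: 8653 × 0.947 = 8194
Band 4: 2919 × 0.936 + 3167 × 0.312 = 2732 + 988 = 3720
Net migration: Band 2 + 130 → 1000; Band 3 + 220 → 8414
Giving 2743 / 1000 / 8414 / 3720.
[period 3]
Births: 1000 × 0.317 = 317
Band 2: 2743 × 0.963 = 2642
Band 3: 1000 × 0.947 = 947
Band 4: 8414 × 0.936 + 3720 × 0.312 = 7876 + 1161 = 9037
Net migration: Band 2 + 130 → 2772; Band 3 + 220 → 1167
Giving 317 / 2772 / 1167 / 9037.
Scenario B total after 3 periods: 13293
Difference B − A = 13293 − 13939 = -646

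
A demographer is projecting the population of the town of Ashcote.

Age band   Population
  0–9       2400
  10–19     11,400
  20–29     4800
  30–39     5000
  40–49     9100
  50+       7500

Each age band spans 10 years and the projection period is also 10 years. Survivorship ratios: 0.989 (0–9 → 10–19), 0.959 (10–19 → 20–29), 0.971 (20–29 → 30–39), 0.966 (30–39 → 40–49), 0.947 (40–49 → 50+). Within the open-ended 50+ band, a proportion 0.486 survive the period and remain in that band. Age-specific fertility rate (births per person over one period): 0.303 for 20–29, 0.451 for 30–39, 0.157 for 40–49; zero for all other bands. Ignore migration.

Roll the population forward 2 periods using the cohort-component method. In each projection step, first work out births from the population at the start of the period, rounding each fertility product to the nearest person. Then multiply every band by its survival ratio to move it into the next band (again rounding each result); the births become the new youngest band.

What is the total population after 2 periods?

Numbering the bands 1..6 from youngest to oldest:
— Period 1 —
Births: 4800 × 0.303 = 1454, 5000 × 0.451 = 2255, 9100 × 0.157 = 1429 → 5138
Band 2: 2400 × 0.989 = 2374
Band 3: 11400 × 0.959 = 10933
Band 4: 4800 × 0.971 = 4661
Band 5: 5000 × 0.966 = 4830
Band 6: 9100 × 0.947 + 7500 × 0.486 = 8618 + 3645 = 12263
Population now: 0–9=5138, 10–19=2374, 20–29=10933, 30–39=4661, 40–49=4830, 50+=12263
— Period 2 —
Births: 10933 × 0.303 = 3313, 4661 × 0.451 = 2102, 4830 × 0.157 = 758 → 6173
Band 2: 5138 × 0.989 = 5081
Band 3: 2374 × 0.959 = 2277
Band 4: 10933 × 0.971 = 10616
Band 5: 4661 × 0.966 = 4503
Band 6: 4830 × 0.947 + 12263 × 0.486 = 4574 + 5960 = 10534
Population now: 0–9=6173, 10–19=5081, 20–29=2277, 30–39=10616, 40–49=4503, 50+=10534
Total after period 2: 6173 + 5081 + 2277 + 10616 + 4503 + 10534 = 39184

39184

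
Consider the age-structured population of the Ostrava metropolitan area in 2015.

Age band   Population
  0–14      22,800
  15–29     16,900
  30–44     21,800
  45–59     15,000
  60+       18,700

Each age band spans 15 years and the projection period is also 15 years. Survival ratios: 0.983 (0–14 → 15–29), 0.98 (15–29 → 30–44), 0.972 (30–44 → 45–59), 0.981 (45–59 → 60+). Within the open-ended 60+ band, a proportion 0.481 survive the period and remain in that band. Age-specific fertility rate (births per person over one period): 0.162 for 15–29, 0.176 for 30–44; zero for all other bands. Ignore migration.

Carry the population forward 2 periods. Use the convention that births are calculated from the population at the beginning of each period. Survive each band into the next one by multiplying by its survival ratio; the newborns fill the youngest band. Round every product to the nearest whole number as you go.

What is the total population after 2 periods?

83263

Call the groups 1 to 5, youngest first.
After projecting period 1:
Births: 16900 * 0.162 = 2738  |  21800 * 0.176 = 3837 ⇒ total 6575
Group 2: 22800 * 0.983 = 22412
Group 3: 16900 * 0.98 = 16562
Group 4: 21800 * 0.972 = 21190
Group 5: 15000 * 0.981 + 18700 * 0.481 = 14715 + 8995 = 23710
→ [6575, 22412, 16562, 21190, 23710]
After projecting period 2:
Births: 22412 * 0.162 = 3631  |  16562 * 0.176 = 2915 ⇒ total 6546
Group 2: 6575 * 0.983 = 6463
Group 3: 22412 * 0.98 = 21964
Group 4: 16562 * 0.972 = 16098
Group 5: 21190 * 0.981 + 23710 * 0.481 = 20787 + 11405 = 32192
→ [6546, 6463, 21964, 16098, 32192]
Total after period 2: 6546 + 6463 + 21964 + 16098 + 32192 = 83263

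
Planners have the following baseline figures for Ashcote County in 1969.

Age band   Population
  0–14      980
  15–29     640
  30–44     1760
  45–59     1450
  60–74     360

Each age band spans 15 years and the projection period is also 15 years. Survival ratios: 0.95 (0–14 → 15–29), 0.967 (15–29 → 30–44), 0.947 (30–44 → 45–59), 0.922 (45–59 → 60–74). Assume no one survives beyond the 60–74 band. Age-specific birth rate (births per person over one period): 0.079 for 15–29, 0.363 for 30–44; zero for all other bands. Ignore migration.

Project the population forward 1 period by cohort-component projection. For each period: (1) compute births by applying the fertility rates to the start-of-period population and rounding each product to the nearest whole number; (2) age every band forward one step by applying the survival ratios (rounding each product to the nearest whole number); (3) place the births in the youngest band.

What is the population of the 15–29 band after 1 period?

Let group 1 be 0–14 through group 5 = 60–74.
After projecting period 1:
Births: 640 × 0.079 = 51  |  1760 × 0.363 = 639 → total 690
Group 2: 980 × 0.95 = 931
Group 3: 640 × 0.967 = 619
Group 4: 1760 × 0.947 = 1667
Group 5: 1450 × 0.922 = 1337
Population now: 0–14=690, 15–29=931, 30–44=619, 45–59=1667, 60–74=1337

931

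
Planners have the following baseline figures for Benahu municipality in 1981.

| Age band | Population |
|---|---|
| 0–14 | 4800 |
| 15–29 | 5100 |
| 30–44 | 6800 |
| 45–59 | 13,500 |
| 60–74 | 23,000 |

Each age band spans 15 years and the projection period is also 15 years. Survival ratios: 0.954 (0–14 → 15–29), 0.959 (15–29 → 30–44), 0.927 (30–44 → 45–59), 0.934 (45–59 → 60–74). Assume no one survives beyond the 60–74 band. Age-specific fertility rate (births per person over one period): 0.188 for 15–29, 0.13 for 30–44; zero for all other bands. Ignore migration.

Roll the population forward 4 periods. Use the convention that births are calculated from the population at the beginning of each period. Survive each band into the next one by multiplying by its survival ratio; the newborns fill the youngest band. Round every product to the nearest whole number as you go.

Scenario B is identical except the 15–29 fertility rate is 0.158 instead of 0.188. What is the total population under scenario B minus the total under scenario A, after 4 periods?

(Groups numbered youngest = 1 to oldest = 5.)
[period 1]
Births: 5100 × 0.188 = 959 ; 6800 × 0.13 = 884 → 1843
Group 2: 4800 × 0.954 = 4579
Group 3: 5100 × 0.959 = 4891
Group 4: 6800 × 0.927 = 6304
Group 5: 13500 × 0.934 = 12609
End of period: [1843, 4579, 4891, 6304, 12609]
[period 2]
Births: 4579 × 0.188 = 861 ; 4891 × 0.13 = 636 → 1497
Group 2: 1843 × 0.954 = 1758
Group 3: 4579 × 0.959 = 4391
Group 4: 4891 × 0.927 = 4534
Group 5: 6304 × 0.934 = 5888
End of period: [1497, 1758, 4391, 4534, 5888]
[period 3]
Births: 1758 × 0.188 = 331 ; 4391 × 0.13 = 571 → 902
Group 2: 1497 × 0.954 = 1428
Group 3: 1758 × 0.959 = 1686
Group 4: 4391 × 0.927 = 4070
Group 5: 4534 × 0.934 = 4235
End of period: [902, 1428, 1686, 4070, 4235]
[period 4]
Births: 1428 × 0.188 = 268 ; 1686 × 0.13 = 219 → 487
Group 2: 902 × 0.954 = 861
Group 3: 1428 × 0.959 = 1369
Group 4: 1686 × 0.927 = 1563
Group 5: 4070 × 0.934 = 3801
End of period: [487, 861, 1369, 1563, 3801]
Scenario A total after 4 periods: 8081
Scenario B projection —
[period 1]
Births: 5100 × 0.158 = 806 ; 6800 × 0.13 = 884 → 1690
Group 2: 4800 × 0.954 = 4579
Group 3: 5100 × 0.959 = 4891
Group 4: 6800 × 0.927 = 6304
Group 5: 13500 × 0.934 = 12609
End of period: [1690, 4579, 4891, 6304, 12609]
[period 2]
Births: 4579 × 0.158 = 723 ; 4891 × 0.13 = 636 → 1359
Group 2: 1690 × 0.954 = 1612
Group 3: 4579 × 0.959 = 4391
Group 4: 4891 × 0.927 = 4534
Group 5: 6304 × 0.934 = 5888
End of period: [1359, 1612, 4391, 4534, 5888]
[period 3]
Births: 1612 × 0.158 = 255 ; 4391 × 0.13 = 571 → 826
Group 2: 1359 × 0.954 = 1296
Group 3: 1612 × 0.959 = 1546
Group 4: 4391 × 0.927 = 4070
Group 5: 4534 × 0.934 = 4235
End of period: [826, 1296, 1546, 4070, 4235]
[period 4]
Births: 1296 × 0.158 = 205 ; 1546 × 0.13 = 201 → 406
Group 2: 826 × 0.954 = 788
Group 3: 1296 × 0.959 = 1243
Group 4: 1546 × 0.927 = 1433
Group 5: 4070 × 0.934 = 3801
End of period: [406, 788, 1243, 1433, 3801]
Scenario B total after 4 periods: 7671
Difference B − A = 7671 − 8081 = -410

-410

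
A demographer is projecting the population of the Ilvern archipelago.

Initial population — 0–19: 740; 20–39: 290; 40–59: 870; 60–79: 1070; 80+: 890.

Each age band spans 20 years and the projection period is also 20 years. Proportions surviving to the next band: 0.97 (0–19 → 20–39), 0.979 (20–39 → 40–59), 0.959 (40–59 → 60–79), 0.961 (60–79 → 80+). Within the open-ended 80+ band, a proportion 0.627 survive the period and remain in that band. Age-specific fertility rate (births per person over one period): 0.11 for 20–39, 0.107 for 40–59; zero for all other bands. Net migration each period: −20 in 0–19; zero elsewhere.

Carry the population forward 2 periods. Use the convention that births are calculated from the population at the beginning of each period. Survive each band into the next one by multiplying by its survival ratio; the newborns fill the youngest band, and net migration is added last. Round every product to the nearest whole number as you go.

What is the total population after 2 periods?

Period 1:
Births: 290 × 0.11 = 32 ; 870 × 0.107 = 93 → 125
20–39: 740 × 0.97 = 718
40–59: 290 × 0.979 = 284
60–79: 870 × 0.959 = 834
80+: 1070 × 0.961 + 890 × 0.627 = 1028 + 558 = 1586
Net migration: 0–19 − 20 → 105
Giving 105 / 718 / 284 / 834 / 1586.
Period 2:
Births: 718 × 0.11 = 79 ; 284 × 0.107 = 30 → 109
20–39: 105 × 0.97 = 102
40–59: 718 × 0.979 = 703
60–79: 284 × 0.959 = 272
80+: 834 × 0.961 + 1586 × 0.627 = 801 + 994 = 1795
Net migration: 0–19 − 20 → 89
Giving 89 / 102 / 703 / 272 / 1795.
Total after period 2: 89 + 102 + 703 + 272 + 1795 = 2961

2961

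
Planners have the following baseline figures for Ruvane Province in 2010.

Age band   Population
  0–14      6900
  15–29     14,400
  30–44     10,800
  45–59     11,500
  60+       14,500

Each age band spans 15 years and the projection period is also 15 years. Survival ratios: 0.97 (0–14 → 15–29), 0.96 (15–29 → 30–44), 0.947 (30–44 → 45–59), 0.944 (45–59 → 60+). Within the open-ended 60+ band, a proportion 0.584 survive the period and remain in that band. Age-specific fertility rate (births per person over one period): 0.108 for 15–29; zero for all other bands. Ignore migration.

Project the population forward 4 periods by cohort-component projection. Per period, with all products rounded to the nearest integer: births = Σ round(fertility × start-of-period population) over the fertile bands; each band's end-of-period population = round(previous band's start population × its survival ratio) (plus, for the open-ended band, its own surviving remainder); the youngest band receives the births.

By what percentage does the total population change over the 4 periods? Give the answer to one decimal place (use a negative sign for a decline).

Period 1:
Births: 14400 × 0.108 = 1555
15–29: 6900 × 0.97 = 6693
30–44: 14400 × 0.96 = 13824
45–59: 10800 × 0.947 = 10228
60+: 11500 × 0.944 + 14500 × 0.584 = 10856 + 8468 = 19324
Population now: 0–14=1555, 15–29=6693, 30–44=13824, 45–59=10228, 60+=19324
Period 2:
Births: 6693 × 0.108 = 723
15–29: 1555 × 0.97 = 1508
30–44: 6693 × 0.96 = 6425
45–59: 13824 × 0.947 = 13091
60+: 10228 × 0.944 + 19324 × 0.584 = 9655 + 11285 = 20940
Population now: 0–14=723, 15–29=1508, 30–44=6425, 45–59=13091, 60+=20940
Period 3:
Births: 1508 × 0.108 = 163
15–29: 723 × 0.97 = 701
30–44: 1508 × 0.96 = 1448
45–59: 6425 × 0.947 = 6084
60+: 13091 × 0.944 + 20940 × 0.584 = 12358 + 12229 = 24587
Population now: 0–14=163, 15–29=701, 30–44=1448, 45–59=6084, 60+=24587
Period 4:
Births: 701 × 0.108 = 76
15–29: 163 × 0.97 = 158
30–44: 701 × 0.96 = 673
45–59: 1448 × 0.947 = 1371
60+: 6084 × 0.944 + 24587 × 0.584 = 5743 + 14359 = 20102
Population now: 0–14=76, 15–29=158, 30–44=673, 45–59=1371, 60+=20102
Total: 58100 → 22380; change = -35720; percentage change = -61.5%

-61.5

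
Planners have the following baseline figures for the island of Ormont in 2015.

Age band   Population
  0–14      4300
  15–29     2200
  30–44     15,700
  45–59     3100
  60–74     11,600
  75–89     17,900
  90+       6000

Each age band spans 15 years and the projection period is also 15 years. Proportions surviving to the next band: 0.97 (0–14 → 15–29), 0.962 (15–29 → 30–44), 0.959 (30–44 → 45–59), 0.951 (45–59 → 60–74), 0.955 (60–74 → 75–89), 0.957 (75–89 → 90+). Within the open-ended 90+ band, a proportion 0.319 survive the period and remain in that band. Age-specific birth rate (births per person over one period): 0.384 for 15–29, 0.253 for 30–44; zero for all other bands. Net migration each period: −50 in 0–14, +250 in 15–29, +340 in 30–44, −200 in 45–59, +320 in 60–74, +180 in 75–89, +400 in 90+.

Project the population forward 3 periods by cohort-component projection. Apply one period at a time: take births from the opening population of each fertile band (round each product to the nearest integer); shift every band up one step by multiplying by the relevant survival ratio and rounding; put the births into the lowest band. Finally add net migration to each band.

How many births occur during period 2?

2319

Call the bands 1 to 7, youngest first.
Period 1.
Births: 2200 × 0.384 = 845  |  15700 × 0.253 = 3972 ⇒ total 4817
Band 2: 4300 × 0.97 = 4171
Band 3: 2200 × 0.962 = 2116
Band 4: 15700 × 0.959 = 15056
Band 5: 3100 × 0.951 = 2948
Band 6: 11600 × 0.955 = 11078
Band 7: 17900 × 0.957 + 6000 × 0.319 = 17130 + 1914 = 19044
Net migration: Band 1 − 50 → 4767; Band 2 + 250 → 4421; Band 3 + 340 → 2456; Band 4 − 200 → 14856; Band 5 + 320 → 3268; Band 6 + 180 → 11258; Band 7 + 400 → 19444
End of period: [4767, 4421, 2456, 14856, 3268, 11258, 19444]
Period 2.
Births: 4421 × 0.384 = 1698  |  2456 × 0.253 = 621 ⇒ total 2319
Band 2: 4767 × 0.97 = 4624
Band 3: 4421 × 0.962 = 4253
Band 4: 2456 × 0.959 = 2355
Band 5: 14856 × 0.951 = 14128
Band 6: 3268 × 0.955 = 3121
Band 7: 11258 × 0.957 + 19444 × 0.319 = 10774 + 6203 = 16977
Net migration: Band 1 − 50 → 2269; Band 2 + 250 → 4874; Band 3 + 340 → 4593; Band 4 − 200 → 2155; Band 5 + 320 → 14448; Band 6 + 180 → 3301; Band 7 + 400 → 17377
End of period: [2269, 4874, 4593, 2155, 14448, 3301, 17377]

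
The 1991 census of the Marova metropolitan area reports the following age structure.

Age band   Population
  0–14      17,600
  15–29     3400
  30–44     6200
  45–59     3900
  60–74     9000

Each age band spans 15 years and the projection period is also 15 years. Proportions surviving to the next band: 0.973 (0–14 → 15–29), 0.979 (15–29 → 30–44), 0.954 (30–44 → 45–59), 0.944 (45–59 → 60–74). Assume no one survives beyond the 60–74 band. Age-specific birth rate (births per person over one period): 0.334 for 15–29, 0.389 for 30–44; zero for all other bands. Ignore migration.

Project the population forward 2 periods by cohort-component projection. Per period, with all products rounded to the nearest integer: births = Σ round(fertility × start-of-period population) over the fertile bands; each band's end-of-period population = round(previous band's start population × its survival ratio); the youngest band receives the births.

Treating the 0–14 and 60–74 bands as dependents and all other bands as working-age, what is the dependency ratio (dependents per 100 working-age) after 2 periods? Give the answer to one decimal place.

53.9

Period 1.
Births: 3400 × 0.334 = 1136, 6200 × 0.389 = 2412 → total 3548
15–29: 17600 × 0.973 = 17125
30–44: 3400 × 0.979 = 3329
45–59: 6200 × 0.954 = 5915
60–74: 3900 × 0.944 = 3682
→ [3548, 17125, 3329, 5915, 3682]
Period 2.
Births: 17125 × 0.334 = 5720, 3329 × 0.389 = 1295 → total 7015
15–29: 3548 × 0.973 = 3452
30–44: 17125 × 0.979 = 16765
45–59: 3329 × 0.954 = 3176
60–74: 5915 × 0.944 = 5584
→ [7015, 3452, 16765, 3176, 5584]
Dependents (band 0–14 + band 60–74) = 7015 + 5584 = 12599; working-age = 23393; ratio = 12599/23393 × 100 = 53.9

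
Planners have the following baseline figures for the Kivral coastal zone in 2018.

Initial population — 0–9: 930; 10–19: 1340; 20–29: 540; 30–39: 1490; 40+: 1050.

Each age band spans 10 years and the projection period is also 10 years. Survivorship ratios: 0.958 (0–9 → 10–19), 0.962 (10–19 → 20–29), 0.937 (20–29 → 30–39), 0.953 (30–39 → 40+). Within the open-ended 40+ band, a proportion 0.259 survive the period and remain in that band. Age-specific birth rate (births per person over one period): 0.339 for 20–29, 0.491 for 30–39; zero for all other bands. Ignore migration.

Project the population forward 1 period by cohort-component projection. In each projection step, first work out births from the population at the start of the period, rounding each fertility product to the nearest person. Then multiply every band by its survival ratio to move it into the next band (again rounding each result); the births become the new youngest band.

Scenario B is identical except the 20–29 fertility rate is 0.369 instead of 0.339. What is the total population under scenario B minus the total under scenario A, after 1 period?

16

— Period 1 —
Births: 540 * 0.339 = 183, 1490 * 0.491 = 732 ⇒ total 915
10–19: 930 * 0.958 = 891
20–29: 1340 * 0.962 = 1289
30–39: 540 * 0.937 = 506
40+: 1490 * 0.953 + 1050 * 0.259 = 1420 + 272 = 1692
→ [915, 891, 1289, 506, 1692]
Scenario A total after 1 period: 5293
Scenario B projection —
— Period 1 —
Births: 540 * 0.369 = 199, 1490 * 0.491 = 732 ⇒ total 931
10–19: 930 * 0.958 = 891
20–29: 1340 * 0.962 = 1289
30–39: 540 * 0.937 = 506
40+: 1490 * 0.953 + 1050 * 0.259 = 1420 + 272 = 1692
→ [931, 891, 1289, 506, 1692]
Scenario B total after 1 period: 5309
Difference B − A = 5309 − 5293 = 16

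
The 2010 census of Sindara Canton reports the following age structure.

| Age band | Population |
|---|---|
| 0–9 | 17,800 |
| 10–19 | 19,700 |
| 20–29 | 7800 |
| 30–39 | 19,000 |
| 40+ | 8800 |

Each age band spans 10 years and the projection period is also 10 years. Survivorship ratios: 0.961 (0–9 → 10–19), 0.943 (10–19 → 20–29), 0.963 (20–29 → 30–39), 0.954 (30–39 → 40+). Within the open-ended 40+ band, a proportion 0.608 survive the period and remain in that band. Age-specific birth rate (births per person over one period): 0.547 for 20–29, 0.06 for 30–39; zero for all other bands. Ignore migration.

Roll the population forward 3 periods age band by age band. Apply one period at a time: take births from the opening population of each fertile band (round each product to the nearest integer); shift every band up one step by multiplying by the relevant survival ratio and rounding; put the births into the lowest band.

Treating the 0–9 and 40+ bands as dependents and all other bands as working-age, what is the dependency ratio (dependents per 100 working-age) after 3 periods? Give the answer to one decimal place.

130.6

Period 1:
Births: 7800 × 0.547 = 4267 ; 19000 × 0.06 = 1140 → total 5407
10–19: 17800 × 0.961 = 17106
20–29: 19700 × 0.943 = 18577
30–39: 7800 × 0.963 = 7511
40+: 19000 × 0.954 + 8800 × 0.608 = 18126 + 5350 = 23476
Population now: 0–9=5407, 10–19=17106, 20–29=18577, 30–39=7511, 40+=23476
Period 2:
Births: 18577 × 0.547 = 10162 ; 7511 × 0.06 = 451 → total 10613
10–19: 5407 × 0.961 = 5196
20–29: 17106 × 0.943 = 16131
30–39: 18577 × 0.963 = 17890
40+: 7511 × 0.954 + 23476 × 0.608 = 7165 + 14273 = 21438
Population now: 0–9=10613, 10–19=5196, 20–29=16131, 30–39=17890, 40+=21438
Period 3:
Births: 16131 × 0.547 = 8824 ; 17890 × 0.06 = 1073 → total 9897
10–19: 10613 × 0.961 = 10199
20–29: 5196 × 0.943 = 4900
30–39: 16131 × 0.963 = 15534
40+: 17890 × 0.954 + 21438 × 0.608 = 17067 + 13034 = 30101
Population now: 0–9=9897, 10–19=10199, 20–29=4900, 30–39=15534, 40+=30101
Dependents (band 0–9 + band 40+) = 9897 + 30101 = 39998; working-age = 30633; ratio = 39998/30633 × 100 = 130.6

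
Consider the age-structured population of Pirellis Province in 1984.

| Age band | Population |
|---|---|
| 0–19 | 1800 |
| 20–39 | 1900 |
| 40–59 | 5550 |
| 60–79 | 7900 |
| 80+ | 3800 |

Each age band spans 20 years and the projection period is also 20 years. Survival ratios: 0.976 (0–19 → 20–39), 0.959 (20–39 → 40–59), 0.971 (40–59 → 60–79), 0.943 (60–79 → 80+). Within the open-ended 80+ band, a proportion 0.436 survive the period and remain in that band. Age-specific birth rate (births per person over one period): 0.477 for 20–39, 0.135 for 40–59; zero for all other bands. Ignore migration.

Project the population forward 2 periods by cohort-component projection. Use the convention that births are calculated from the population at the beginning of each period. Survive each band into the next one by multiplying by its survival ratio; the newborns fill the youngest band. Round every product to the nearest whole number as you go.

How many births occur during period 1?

1655

After projecting period 1:
Births: 1900 × 0.477 = 906  |  5550 × 0.135 = 749 ⇒ total 1655
20–39: 1800 × 0.976 = 1757
40–59: 1900 × 0.959 = 1822
60–79: 5550 × 0.971 = 5389
80+: 7900 × 0.943 + 3800 × 0.436 = 7450 + 1657 = 9107
Population now: 0–19=1655, 20–39=1757, 40–59=1822, 60–79=5389, 80+=9107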